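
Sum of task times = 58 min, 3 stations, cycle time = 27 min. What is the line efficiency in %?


Formula: Efficiency = Sum of Task Times / (N_stations * CT) * 100
Total station capacity = 3 stations * 27 min = 81 min
Efficiency = 58 / 81 * 100 = 71.6%

71.6%


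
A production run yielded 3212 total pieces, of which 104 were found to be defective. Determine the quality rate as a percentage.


Formula: Quality Rate = Good Pieces / Total Pieces * 100
Good pieces = 3212 - 104 = 3108
QR = 3108 / 3212 * 100 = 96.8%

96.8%


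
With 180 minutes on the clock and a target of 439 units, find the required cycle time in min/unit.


Formula: CT = Available Time / Number of Units
CT = 180 min / 439 units
CT = 0.41 min/unit

0.41 min/unit


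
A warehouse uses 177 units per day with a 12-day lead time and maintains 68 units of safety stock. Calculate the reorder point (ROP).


Formula: ROP = (Daily Demand * Lead Time) + Safety Stock
Demand during lead time = 177 * 12 = 2124 units
ROP = 2124 + 68 = 2192 units

2192 units


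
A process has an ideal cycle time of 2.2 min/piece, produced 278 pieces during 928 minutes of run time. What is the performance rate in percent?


Formula: Performance = (Ideal CT * Total Count) / Run Time * 100
Ideal output time = 2.2 * 278 = 611.6 min
Performance = 611.6 / 928 * 100 = 65.9%

65.9%


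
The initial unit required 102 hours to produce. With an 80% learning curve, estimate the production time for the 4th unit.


Formula: T_n = T_1 * (learning_rate)^(log2(n)) where learning_rate = rate/100
Doublings = log2(4) = 2
T_n = 102 * 0.8^2
T_n = 102 * 0.64 = 65.3 hours

65.3 hours


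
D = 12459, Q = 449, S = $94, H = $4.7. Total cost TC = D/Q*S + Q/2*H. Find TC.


TC = 12459/449 * 94 + 449/2 * 4.7

$3663.49


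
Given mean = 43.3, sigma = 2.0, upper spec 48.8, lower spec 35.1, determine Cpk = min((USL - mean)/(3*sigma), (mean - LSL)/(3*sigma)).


Cpu = (48.8 - 43.3) / (3 * 2.0) = 0.92
Cpl = (43.3 - 35.1) / (3 * 2.0) = 1.37
Cpk = min(0.92, 1.37) = 0.92

0.92


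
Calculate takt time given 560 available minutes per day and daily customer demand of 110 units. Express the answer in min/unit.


Formula: Takt Time = Available Production Time / Customer Demand
Takt = 560 min/day / 110 units/day
Takt = 5.09 min/unit

5.09 min/unit


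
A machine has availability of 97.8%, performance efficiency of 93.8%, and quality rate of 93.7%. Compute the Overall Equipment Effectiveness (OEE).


Formula: OEE = Availability * Performance * Quality / 10000
A * P = 97.8% * 93.8% / 100 = 91.74%
OEE = 91.74% * 93.7% / 100 = 86.0%

86.0%


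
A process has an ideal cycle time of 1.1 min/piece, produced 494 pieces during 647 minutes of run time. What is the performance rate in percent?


Formula: Performance = (Ideal CT * Total Count) / Run Time * 100
Ideal output time = 1.1 * 494 = 543.4 min
Performance = 543.4 / 647 * 100 = 84.0%

84.0%


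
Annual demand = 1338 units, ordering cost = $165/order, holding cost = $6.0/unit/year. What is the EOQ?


Formula: EOQ = sqrt(2 * D * S / H)
Numerator: 2 * 1338 * 165 = 441540
2DS/H = 441540 / 6.0 = 73590.0
EOQ = sqrt(73590.0) = 271.3 units

271.3 units


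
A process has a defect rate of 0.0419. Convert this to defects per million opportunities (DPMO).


DPMO = defect_rate * 1000000 = 0.0419 * 1000000

41900


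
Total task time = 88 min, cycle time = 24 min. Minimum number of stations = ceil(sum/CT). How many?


Formula: N_min = ceil(Sum of Task Times / Cycle Time)
N_min = ceil(88 min / 24 min) = ceil(3.6667)
N_min = 4 stations

4


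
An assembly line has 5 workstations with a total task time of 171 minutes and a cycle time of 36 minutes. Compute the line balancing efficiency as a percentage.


Formula: Efficiency = Sum of Task Times / (N_stations * CT) * 100
Total station capacity = 5 stations * 36 min = 180 min
Efficiency = 171 / 180 * 100 = 95.0%

95.0%


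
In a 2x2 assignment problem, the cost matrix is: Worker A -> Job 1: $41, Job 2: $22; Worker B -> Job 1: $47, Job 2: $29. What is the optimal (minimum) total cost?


Option 1: A->1 + B->2 = $41 + $29 = $70
Option 2: A->2 + B->1 = $22 + $47 = $69
Min cost = min($70, $69) = $69

$69


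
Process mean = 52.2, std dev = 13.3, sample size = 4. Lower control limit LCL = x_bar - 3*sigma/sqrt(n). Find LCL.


LCL = 52.2 - 3 * 13.3 / sqrt(4)

32.25


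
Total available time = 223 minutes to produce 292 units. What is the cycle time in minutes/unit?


Formula: CT = Available Time / Number of Units
CT = 223 min / 292 units
CT = 0.76 min/unit

0.76 min/unit


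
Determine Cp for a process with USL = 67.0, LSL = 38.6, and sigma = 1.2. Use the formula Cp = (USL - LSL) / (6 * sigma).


Cp = (67.0 - 38.6) / (6 * 1.2)

3.94


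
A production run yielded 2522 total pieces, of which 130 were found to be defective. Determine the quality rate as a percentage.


Formula: Quality Rate = Good Pieces / Total Pieces * 100
Good pieces = 2522 - 130 = 2392
QR = 2392 / 2522 * 100 = 94.8%

94.8%


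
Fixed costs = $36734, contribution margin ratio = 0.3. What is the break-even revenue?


Formula: BER = Fixed Costs / Contribution Margin Ratio
BER = $36734 / 0.3
BER = $122446.67 (to the nearest cent)

$122446.67


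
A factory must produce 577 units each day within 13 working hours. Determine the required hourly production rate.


Formula: Production Rate = Daily Demand / Available Hours
Rate = 577 units/day / 13 hours/day
Rate = 44.4 units/hour

44.4 units/hour


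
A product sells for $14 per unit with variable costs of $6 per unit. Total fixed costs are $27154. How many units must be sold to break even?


Formula: BEQ = Fixed Costs / (Price - Variable Cost)
Contribution margin = $14 - $6 = $8/unit
BEQ = ceil($27154 / $8/unit) = ceil(3394.25) = 3395 units

3395 units


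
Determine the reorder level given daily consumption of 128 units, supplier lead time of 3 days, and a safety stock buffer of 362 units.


Formula: ROP = (Daily Demand * Lead Time) + Safety Stock
Demand during lead time = 128 * 3 = 384 units
ROP = 384 + 362 = 746 units

746 units


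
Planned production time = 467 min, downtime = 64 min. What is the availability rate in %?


Formula: Availability = (Planned Time - Downtime) / Planned Time * 100
Uptime = 467 - 64 = 403 min
Availability = 403 / 467 * 100 = 86.3%

86.3%


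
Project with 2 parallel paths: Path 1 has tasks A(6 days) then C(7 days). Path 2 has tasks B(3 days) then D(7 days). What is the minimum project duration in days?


Path 1 = 6 + 7 = 13 days
Path 2 = 3 + 7 = 10 days
Duration = max(13, 10) = 13 days

13 days


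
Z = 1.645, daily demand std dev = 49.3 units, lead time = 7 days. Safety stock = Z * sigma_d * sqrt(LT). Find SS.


Formula: SS = z * sigma_d * sqrt(LT)
sqrt(LT) = sqrt(7) = 2.6458
SS = 1.645 * 49.3 * 2.6458
SS = 214.6 units

214.6 units


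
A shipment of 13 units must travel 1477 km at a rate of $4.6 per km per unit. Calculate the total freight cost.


TC = dist * cost * units = 1477 * 4.6 * 13 = $88324.60

$88324.60


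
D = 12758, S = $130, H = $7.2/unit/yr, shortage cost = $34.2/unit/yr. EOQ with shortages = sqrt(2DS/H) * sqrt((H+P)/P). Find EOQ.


Formula: EOQ* = sqrt(2DS/H) * sqrt((H+P)/P)
Base EOQ = sqrt(2*12758*130/7.2) = 678.75 units
Correction = sqrt((7.2+34.2)/34.2) = 1.10024
EOQ* = 678.75 * 1.10024 = 746.8 units

746.8 units


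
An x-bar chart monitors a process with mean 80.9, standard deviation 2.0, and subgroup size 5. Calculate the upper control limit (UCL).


UCL = 80.9 + 3 * 2.0 / sqrt(5)

83.58


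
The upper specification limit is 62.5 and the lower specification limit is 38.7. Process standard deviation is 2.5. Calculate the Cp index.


Cp = (62.5 - 38.7) / (6 * 2.5)

1.59


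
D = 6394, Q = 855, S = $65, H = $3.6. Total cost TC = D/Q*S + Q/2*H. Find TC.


TC = 6394/855 * 65 + 855/2 * 3.6

$2025.09


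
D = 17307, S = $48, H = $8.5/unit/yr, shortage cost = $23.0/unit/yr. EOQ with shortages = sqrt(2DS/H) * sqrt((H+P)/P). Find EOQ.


Formula: EOQ* = sqrt(2DS/H) * sqrt((H+P)/P)
Base EOQ = sqrt(2*17307*48/8.5) = 442.12 units
Correction = sqrt((8.5+23.0)/23.0) = 1.17028
EOQ* = 442.12 * 1.17028 = 517.4 units

517.4 units


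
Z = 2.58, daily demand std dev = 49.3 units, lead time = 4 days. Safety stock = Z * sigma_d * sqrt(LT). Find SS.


Formula: SS = z * sigma_d * sqrt(LT)
sqrt(LT) = sqrt(4) = 2.0
SS = 2.58 * 49.3 * 2.0
SS = 254.4 units

254.4 units


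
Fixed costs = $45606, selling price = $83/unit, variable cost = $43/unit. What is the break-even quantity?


Formula: BEQ = Fixed Costs / (Price - Variable Cost)
Contribution margin = $83 - $43 = $40/unit
BEQ = ceil($45606 / $40/unit) = ceil(1140.15) = 1141 units

1141 units


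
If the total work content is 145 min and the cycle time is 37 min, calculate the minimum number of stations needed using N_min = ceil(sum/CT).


Formula: N_min = ceil(Sum of Task Times / Cycle Time)
N_min = ceil(145 min / 37 min) = ceil(3.9189)
N_min = 4 stations

4


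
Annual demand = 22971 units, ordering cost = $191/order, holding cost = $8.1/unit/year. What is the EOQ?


Formula: EOQ = sqrt(2 * D * S / H)
Numerator: 2 * 22971 * 191 = 8774922
2DS/H = 8774922 / 8.1 = 1083323.7
EOQ = sqrt(1083323.7) = 1040.8 units

1040.8 units


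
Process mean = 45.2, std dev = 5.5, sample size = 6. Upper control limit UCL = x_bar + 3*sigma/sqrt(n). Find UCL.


UCL = 45.2 + 3 * 5.5 / sqrt(6)

51.94


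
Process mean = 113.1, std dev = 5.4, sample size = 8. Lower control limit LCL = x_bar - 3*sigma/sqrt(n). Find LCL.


LCL = 113.1 - 3 * 5.4 / sqrt(8)

107.37


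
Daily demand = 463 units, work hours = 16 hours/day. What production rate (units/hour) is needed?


Formula: Production Rate = Daily Demand / Available Hours
Rate = 463 units/day / 16 hours/day
Rate = 28.9 units/hour

28.9 units/hour


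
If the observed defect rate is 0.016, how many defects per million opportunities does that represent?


DPMO = defect_rate * 1000000 = 0.016 * 1000000

16000


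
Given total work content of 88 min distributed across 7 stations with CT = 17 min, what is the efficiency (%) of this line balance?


Formula: Efficiency = Sum of Task Times / (N_stations * CT) * 100
Total station capacity = 7 stations * 17 min = 119 min
Efficiency = 88 / 119 * 100 = 73.9%

73.9%


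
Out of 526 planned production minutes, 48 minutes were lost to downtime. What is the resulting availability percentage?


Formula: Availability = (Planned Time - Downtime) / Planned Time * 100
Uptime = 526 - 48 = 478 min
Availability = 478 / 526 * 100 = 90.9%

90.9%


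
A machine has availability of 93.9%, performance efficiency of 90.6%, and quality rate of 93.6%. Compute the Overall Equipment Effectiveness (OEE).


Formula: OEE = Availability * Performance * Quality / 10000
A * P = 93.9% * 90.6% / 100 = 85.07%
OEE = 85.07% * 93.6% / 100 = 79.6%

79.6%


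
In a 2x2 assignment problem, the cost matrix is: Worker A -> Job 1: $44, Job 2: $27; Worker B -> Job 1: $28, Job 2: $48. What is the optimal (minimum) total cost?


Option 1: A->1 + B->2 = $44 + $48 = $92
Option 2: A->2 + B->1 = $27 + $28 = $55
Min cost = min($92, $55) = $55

$55


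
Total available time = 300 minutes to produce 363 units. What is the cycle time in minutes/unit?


Formula: CT = Available Time / Number of Units
CT = 300 min / 363 units
CT = 0.83 min/unit

0.83 min/unit


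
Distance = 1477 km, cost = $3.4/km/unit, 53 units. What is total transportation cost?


TC = dist * cost * units = 1477 * 3.4 * 53 = $266155.40

$266155.40


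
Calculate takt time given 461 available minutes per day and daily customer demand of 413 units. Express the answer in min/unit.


Formula: Takt Time = Available Production Time / Customer Demand
Takt = 461 min/day / 413 units/day
Takt = 1.12 min/unit

1.12 min/unit


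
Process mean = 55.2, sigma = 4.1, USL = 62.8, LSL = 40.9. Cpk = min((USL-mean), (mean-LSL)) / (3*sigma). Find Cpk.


Cpu = (62.8 - 55.2) / (3 * 4.1) = 0.62
Cpl = (55.2 - 40.9) / (3 * 4.1) = 1.16
Cpk = min(0.62, 1.16) = 0.62

0.62


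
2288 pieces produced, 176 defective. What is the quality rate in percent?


Formula: Quality Rate = Good Pieces / Total Pieces * 100
Good pieces = 2288 - 176 = 2112
QR = 2112 / 2288 * 100 = 92.3%

92.3%


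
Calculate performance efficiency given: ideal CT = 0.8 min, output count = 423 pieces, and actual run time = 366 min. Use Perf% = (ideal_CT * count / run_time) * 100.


Formula: Performance = (Ideal CT * Total Count) / Run Time * 100
Ideal output time = 0.8 * 423 = 338.4 min
Performance = 338.4 / 366 * 100 = 92.5%

92.5%


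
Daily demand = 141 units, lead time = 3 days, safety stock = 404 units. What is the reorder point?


Formula: ROP = (Daily Demand * Lead Time) + Safety Stock
Demand during lead time = 141 * 3 = 423 units
ROP = 423 + 404 = 827 units

827 units


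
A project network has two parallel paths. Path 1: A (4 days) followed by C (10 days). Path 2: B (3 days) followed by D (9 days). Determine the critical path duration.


Path 1 = 4 + 10 = 14 days
Path 2 = 3 + 9 = 12 days
Duration = max(14, 12) = 14 days

14 days


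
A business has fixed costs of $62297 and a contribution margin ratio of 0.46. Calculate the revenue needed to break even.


Formula: BER = Fixed Costs / Contribution Margin Ratio
BER = $62297 / 0.46
BER = $135428.26 (to the nearest cent)

$135428.26


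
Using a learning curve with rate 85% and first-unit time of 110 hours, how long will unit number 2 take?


Formula: T_n = T_1 * (learning_rate)^(log2(n)) where learning_rate = rate/100
Doublings = log2(2) = 1
T_n = 110 * 0.85^1
T_n = 110 * 0.85 = 93.5 hours

93.5 hours


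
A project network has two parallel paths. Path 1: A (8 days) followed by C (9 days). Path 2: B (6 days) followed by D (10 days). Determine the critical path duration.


Path 1 = 8 + 9 = 17 days
Path 2 = 6 + 10 = 16 days
Duration = max(17, 16) = 17 days

17 days


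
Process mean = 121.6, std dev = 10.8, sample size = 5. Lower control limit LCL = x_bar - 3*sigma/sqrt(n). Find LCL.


LCL = 121.6 - 3 * 10.8 / sqrt(5)

107.11


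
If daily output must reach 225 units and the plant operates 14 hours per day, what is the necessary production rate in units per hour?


Formula: Production Rate = Daily Demand / Available Hours
Rate = 225 units/day / 14 hours/day
Rate = 16.1 units/hour

16.1 units/hour


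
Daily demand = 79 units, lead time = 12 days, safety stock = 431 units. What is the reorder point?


Formula: ROP = (Daily Demand * Lead Time) + Safety Stock
Demand during lead time = 79 * 12 = 948 units
ROP = 948 + 431 = 1379 units

1379 units


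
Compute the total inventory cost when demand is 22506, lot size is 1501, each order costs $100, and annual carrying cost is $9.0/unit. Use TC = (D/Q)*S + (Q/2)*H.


TC = 22506/1501 * 100 + 1501/2 * 9.0

$8253.90


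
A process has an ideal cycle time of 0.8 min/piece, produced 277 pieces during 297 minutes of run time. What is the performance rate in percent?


Formula: Performance = (Ideal CT * Total Count) / Run Time * 100
Ideal output time = 0.8 * 277 = 221.6 min
Performance = 221.6 / 297 * 100 = 74.6%

74.6%


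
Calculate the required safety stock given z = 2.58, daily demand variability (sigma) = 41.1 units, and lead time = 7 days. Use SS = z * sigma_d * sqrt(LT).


Formula: SS = z * sigma_d * sqrt(LT)
sqrt(LT) = sqrt(7) = 2.6458
SS = 2.58 * 41.1 * 2.6458
SS = 280.6 units

280.6 units


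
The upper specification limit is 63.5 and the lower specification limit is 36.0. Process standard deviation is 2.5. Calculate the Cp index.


Cp = (63.5 - 36.0) / (6 * 2.5)

1.83


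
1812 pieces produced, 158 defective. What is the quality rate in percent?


Formula: Quality Rate = Good Pieces / Total Pieces * 100
Good pieces = 1812 - 158 = 1654
QR = 1654 / 1812 * 100 = 91.3%

91.3%


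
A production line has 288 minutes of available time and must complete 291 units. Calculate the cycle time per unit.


Formula: CT = Available Time / Number of Units
CT = 288 min / 291 units
CT = 0.99 min/unit

0.99 min/unit


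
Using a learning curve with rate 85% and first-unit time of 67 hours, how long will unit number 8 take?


Formula: T_n = T_1 * (learning_rate)^(log2(n)) where learning_rate = rate/100
Doublings = log2(8) = 3
T_n = 67 * 0.85^3
T_n = 67 * 0.6141 = 41.1 hours

41.1 hours


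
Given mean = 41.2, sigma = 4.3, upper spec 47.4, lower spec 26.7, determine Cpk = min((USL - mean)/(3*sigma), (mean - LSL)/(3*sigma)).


Cpu = (47.4 - 41.2) / (3 * 4.3) = 0.48
Cpl = (41.2 - 26.7) / (3 * 4.3) = 1.12
Cpk = min(0.48, 1.12) = 0.48

0.48


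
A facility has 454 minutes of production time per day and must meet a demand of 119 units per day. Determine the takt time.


Formula: Takt Time = Available Production Time / Customer Demand
Takt = 454 min/day / 119 units/day
Takt = 3.82 min/unit

3.82 min/unit


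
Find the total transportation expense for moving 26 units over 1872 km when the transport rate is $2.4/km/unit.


TC = dist * cost * units = 1872 * 2.4 * 26 = $116812.80

$116812.80


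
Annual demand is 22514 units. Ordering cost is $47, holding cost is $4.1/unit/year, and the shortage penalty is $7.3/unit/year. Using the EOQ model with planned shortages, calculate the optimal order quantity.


Formula: EOQ* = sqrt(2DS/H) * sqrt((H+P)/P)
Base EOQ = sqrt(2*22514*47/4.1) = 718.45 units
Correction = sqrt((4.1+7.3)/7.3) = 1.24966
EOQ* = 718.45 * 1.24966 = 897.8 units

897.8 units


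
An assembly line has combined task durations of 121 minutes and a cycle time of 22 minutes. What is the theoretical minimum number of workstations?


Formula: N_min = ceil(Sum of Task Times / Cycle Time)
N_min = ceil(121 min / 22 min) = ceil(5.5)
N_min = 6 stations

6


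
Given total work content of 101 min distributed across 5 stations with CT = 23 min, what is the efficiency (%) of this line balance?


Formula: Efficiency = Sum of Task Times / (N_stations * CT) * 100
Total station capacity = 5 stations * 23 min = 115 min
Efficiency = 101 / 115 * 100 = 87.8%

87.8%


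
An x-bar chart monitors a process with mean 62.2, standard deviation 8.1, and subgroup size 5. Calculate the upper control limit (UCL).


UCL = 62.2 + 3 * 8.1 / sqrt(5)

73.07


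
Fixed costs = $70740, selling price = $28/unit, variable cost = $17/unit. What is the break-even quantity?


Formula: BEQ = Fixed Costs / (Price - Variable Cost)
Contribution margin = $28 - $17 = $11/unit
BEQ = ceil($70740 / $11/unit) = ceil(6430.91) = 6431 units

6431 units


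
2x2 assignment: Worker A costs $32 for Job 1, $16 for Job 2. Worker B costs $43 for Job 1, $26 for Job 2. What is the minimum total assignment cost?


Option 1: A->1 + B->2 = $32 + $26 = $58
Option 2: A->2 + B->1 = $16 + $43 = $59
Min cost = min($58, $59) = $58

$58


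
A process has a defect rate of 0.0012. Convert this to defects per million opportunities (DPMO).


DPMO = defect_rate * 1000000 = 0.0012 * 1000000

1200


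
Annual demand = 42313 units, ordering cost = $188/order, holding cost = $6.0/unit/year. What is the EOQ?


Formula: EOQ = sqrt(2 * D * S / H)
Numerator: 2 * 42313 * 188 = 15909688
2DS/H = 15909688 / 6.0 = 2651614.7
EOQ = sqrt(2651614.7) = 1628.4 units

1628.4 units


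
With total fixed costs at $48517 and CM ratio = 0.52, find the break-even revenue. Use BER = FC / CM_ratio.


Formula: BER = Fixed Costs / Contribution Margin Ratio
BER = $48517 / 0.52
BER = $93301.92 (to the nearest cent)

$93301.92


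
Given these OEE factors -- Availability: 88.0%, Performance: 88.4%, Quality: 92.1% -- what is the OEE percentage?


Formula: OEE = Availability * Performance * Quality / 10000
A * P = 88.0% * 88.4% / 100 = 77.79%
OEE = 77.79% * 92.1% / 100 = 71.6%

71.6%


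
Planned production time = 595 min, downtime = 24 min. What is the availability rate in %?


Formula: Availability = (Planned Time - Downtime) / Planned Time * 100
Uptime = 595 - 24 = 571 min
Availability = 571 / 595 * 100 = 96.0%

96.0%


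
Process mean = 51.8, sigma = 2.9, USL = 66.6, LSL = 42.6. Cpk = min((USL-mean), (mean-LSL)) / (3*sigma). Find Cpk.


Cpu = (66.6 - 51.8) / (3 * 2.9) = 1.7
Cpl = (51.8 - 42.6) / (3 * 2.9) = 1.06
Cpk = min(1.7, 1.06) = 1.06

1.06


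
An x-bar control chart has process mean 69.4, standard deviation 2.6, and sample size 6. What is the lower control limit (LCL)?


LCL = 69.4 - 3 * 2.6 / sqrt(6)

66.22


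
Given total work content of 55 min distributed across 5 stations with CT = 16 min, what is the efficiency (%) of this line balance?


Formula: Efficiency = Sum of Task Times / (N_stations * CT) * 100
Total station capacity = 5 stations * 16 min = 80 min
Efficiency = 55 / 80 * 100 = 68.8%

68.8%


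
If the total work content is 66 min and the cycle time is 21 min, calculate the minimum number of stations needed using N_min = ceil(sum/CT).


Formula: N_min = ceil(Sum of Task Times / Cycle Time)
N_min = ceil(66 min / 21 min) = ceil(3.1429)
N_min = 4 stations

4


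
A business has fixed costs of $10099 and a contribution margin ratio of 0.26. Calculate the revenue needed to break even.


Formula: BER = Fixed Costs / Contribution Margin Ratio
BER = $10099 / 0.26
BER = $38842.31 (to the nearest cent)

$38842.31


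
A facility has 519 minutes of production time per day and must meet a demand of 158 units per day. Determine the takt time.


Formula: Takt Time = Available Production Time / Customer Demand
Takt = 519 min/day / 158 units/day
Takt = 3.28 min/unit

3.28 min/unit


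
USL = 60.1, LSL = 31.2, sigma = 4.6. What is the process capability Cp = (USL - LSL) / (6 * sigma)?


Cp = (60.1 - 31.2) / (6 * 4.6)

1.05


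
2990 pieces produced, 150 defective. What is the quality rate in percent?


Formula: Quality Rate = Good Pieces / Total Pieces * 100
Good pieces = 2990 - 150 = 2840
QR = 2840 / 2990 * 100 = 95.0%

95.0%


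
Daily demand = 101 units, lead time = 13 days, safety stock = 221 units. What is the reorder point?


Formula: ROP = (Daily Demand * Lead Time) + Safety Stock
Demand during lead time = 101 * 13 = 1313 units
ROP = 1313 + 221 = 1534 units

1534 units


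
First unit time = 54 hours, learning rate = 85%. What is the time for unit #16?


Formula: T_n = T_1 * (learning_rate)^(log2(n)) where learning_rate = rate/100
Doublings = log2(16) = 4
T_n = 54 * 0.85^4
T_n = 54 * 0.522 = 28.2 hours

28.2 hours


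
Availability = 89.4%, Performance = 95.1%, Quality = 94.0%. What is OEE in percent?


Formula: OEE = Availability * Performance * Quality / 10000
A * P = 89.4% * 95.1% / 100 = 85.02%
OEE = 85.02% * 94.0% / 100 = 79.9%

79.9%


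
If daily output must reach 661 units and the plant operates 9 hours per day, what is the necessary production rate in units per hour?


Formula: Production Rate = Daily Demand / Available Hours
Rate = 661 units/day / 9 hours/day
Rate = 73.4 units/hour

73.4 units/hour


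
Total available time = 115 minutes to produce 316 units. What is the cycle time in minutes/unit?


Formula: CT = Available Time / Number of Units
CT = 115 min / 316 units
CT = 0.36 min/unit

0.36 min/unit


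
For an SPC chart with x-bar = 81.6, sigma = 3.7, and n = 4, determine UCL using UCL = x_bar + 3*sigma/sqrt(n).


UCL = 81.6 + 3 * 3.7 / sqrt(4)

87.15


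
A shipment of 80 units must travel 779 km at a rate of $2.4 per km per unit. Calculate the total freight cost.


TC = dist * cost * units = 779 * 2.4 * 80 = $149568.00

$149568.00


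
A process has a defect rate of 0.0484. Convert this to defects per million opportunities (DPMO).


DPMO = defect_rate * 1000000 = 0.0484 * 1000000

48400


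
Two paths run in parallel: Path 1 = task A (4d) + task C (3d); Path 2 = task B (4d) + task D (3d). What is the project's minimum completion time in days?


Path 1 = 4 + 3 = 7 days
Path 2 = 4 + 3 = 7 days
Duration = max(7, 7) = 7 days

7 days


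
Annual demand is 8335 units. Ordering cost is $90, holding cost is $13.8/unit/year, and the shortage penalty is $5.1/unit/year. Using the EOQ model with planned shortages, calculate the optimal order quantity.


Formula: EOQ* = sqrt(2DS/H) * sqrt((H+P)/P)
Base EOQ = sqrt(2*8335*90/13.8) = 329.72 units
Correction = sqrt((13.8+5.1)/5.1) = 1.92507
EOQ* = 329.72 * 1.92507 = 634.7 units

634.7 units


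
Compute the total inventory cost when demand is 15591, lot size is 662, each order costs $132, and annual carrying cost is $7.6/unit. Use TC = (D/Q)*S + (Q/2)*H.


TC = 15591/662 * 132 + 662/2 * 7.6

$5624.38


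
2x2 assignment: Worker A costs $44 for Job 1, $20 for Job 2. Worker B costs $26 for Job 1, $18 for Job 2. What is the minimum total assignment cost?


Option 1: A->1 + B->2 = $44 + $18 = $62
Option 2: A->2 + B->1 = $20 + $26 = $46
Min cost = min($62, $46) = $46

$46


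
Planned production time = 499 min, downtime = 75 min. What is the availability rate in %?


Formula: Availability = (Planned Time - Downtime) / Planned Time * 100
Uptime = 499 - 75 = 424 min
Availability = 424 / 499 * 100 = 85.0%

85.0%


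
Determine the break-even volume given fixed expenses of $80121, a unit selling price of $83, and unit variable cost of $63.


Formula: BEQ = Fixed Costs / (Price - Variable Cost)
Contribution margin = $83 - $63 = $20/unit
BEQ = ceil($80121 / $20/unit) = ceil(4006.05) = 4007 units

4007 units


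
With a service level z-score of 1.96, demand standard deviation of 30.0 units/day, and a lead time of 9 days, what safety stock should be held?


Formula: SS = z * sigma_d * sqrt(LT)
sqrt(LT) = sqrt(9) = 3.0
SS = 1.96 * 30.0 * 3.0
SS = 176.4 units

176.4 units


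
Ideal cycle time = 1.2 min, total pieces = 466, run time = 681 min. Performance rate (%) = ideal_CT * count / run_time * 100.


Formula: Performance = (Ideal CT * Total Count) / Run Time * 100
Ideal output time = 1.2 * 466 = 559.2 min
Performance = 559.2 / 681 * 100 = 82.1%

82.1%


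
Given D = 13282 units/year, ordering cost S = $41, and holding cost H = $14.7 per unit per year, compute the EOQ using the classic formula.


Formula: EOQ = sqrt(2 * D * S / H)
Numerator: 2 * 13282 * 41 = 1089124
2DS/H = 1089124 / 14.7 = 74090.1
EOQ = sqrt(74090.1) = 272.2 units

272.2 units


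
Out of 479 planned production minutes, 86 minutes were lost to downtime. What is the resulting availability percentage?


Formula: Availability = (Planned Time - Downtime) / Planned Time * 100
Uptime = 479 - 86 = 393 min
Availability = 393 / 479 * 100 = 82.0%

82.0%


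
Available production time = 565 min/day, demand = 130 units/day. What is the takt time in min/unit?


Formula: Takt Time = Available Production Time / Customer Demand
Takt = 565 min/day / 130 units/day
Takt = 4.35 min/unit

4.35 min/unit


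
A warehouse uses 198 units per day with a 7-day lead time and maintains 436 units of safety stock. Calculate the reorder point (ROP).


Formula: ROP = (Daily Demand * Lead Time) + Safety Stock
Demand during lead time = 198 * 7 = 1386 units
ROP = 1386 + 436 = 1822 units

1822 units


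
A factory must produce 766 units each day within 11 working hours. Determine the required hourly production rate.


Formula: Production Rate = Daily Demand / Available Hours
Rate = 766 units/day / 11 hours/day
Rate = 69.6 units/hour

69.6 units/hour


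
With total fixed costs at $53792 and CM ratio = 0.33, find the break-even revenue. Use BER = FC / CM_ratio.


Formula: BER = Fixed Costs / Contribution Margin Ratio
BER = $53792 / 0.33
BER = $163006.06 (to the nearest cent)

$163006.06


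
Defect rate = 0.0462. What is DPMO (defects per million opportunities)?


DPMO = defect_rate * 1000000 = 0.0462 * 1000000

46200


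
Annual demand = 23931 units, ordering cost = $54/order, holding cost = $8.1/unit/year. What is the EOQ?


Formula: EOQ = sqrt(2 * D * S / H)
Numerator: 2 * 23931 * 54 = 2584548
2DS/H = 2584548 / 8.1 = 319080.0
EOQ = sqrt(319080.0) = 564.9 units

564.9 units


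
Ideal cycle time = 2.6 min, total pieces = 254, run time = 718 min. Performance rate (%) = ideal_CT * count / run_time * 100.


Formula: Performance = (Ideal CT * Total Count) / Run Time * 100
Ideal output time = 2.6 * 254 = 660.4 min
Performance = 660.4 / 718 * 100 = 92.0%

92.0%


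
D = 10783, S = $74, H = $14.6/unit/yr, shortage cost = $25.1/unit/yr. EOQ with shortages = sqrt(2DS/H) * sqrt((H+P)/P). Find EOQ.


Formula: EOQ* = sqrt(2DS/H) * sqrt((H+P)/P)
Base EOQ = sqrt(2*10783*74/14.6) = 330.62 units
Correction = sqrt((14.6+25.1)/25.1) = 1.25765
EOQ* = 330.62 * 1.25765 = 415.8 units

415.8 units


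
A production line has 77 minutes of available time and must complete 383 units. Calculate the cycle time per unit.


Formula: CT = Available Time / Number of Units
CT = 77 min / 383 units
CT = 0.2 min/unit

0.2 min/unit


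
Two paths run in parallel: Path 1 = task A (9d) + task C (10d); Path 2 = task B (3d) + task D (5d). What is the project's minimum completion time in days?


Path 1 = 9 + 10 = 19 days
Path 2 = 3 + 5 = 8 days
Duration = max(19, 8) = 19 days

19 days


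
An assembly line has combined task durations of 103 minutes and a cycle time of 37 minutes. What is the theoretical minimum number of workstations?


Formula: N_min = ceil(Sum of Task Times / Cycle Time)
N_min = ceil(103 min / 37 min) = ceil(2.7838)
N_min = 3 stations

3


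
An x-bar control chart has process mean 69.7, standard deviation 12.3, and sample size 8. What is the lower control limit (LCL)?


LCL = 69.7 - 3 * 12.3 / sqrt(8)

56.65


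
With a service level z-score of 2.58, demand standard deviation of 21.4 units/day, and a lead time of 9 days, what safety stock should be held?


Formula: SS = z * sigma_d * sqrt(LT)
sqrt(LT) = sqrt(9) = 3.0
SS = 2.58 * 21.4 * 3.0
SS = 165.6 units

165.6 units


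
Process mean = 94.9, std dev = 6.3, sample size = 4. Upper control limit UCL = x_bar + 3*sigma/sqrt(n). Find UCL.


UCL = 94.9 + 3 * 6.3 / sqrt(4)

104.35


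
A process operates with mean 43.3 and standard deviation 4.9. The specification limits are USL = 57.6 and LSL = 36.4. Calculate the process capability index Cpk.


Cpu = (57.6 - 43.3) / (3 * 4.9) = 0.97
Cpl = (43.3 - 36.4) / (3 * 4.9) = 0.47
Cpk = min(0.97, 0.47) = 0.47

0.47


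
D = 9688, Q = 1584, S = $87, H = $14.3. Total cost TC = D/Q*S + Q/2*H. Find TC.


TC = 9688/1584 * 87 + 1584/2 * 14.3

$11857.71


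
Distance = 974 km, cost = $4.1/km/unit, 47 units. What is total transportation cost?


TC = dist * cost * units = 974 * 4.1 * 47 = $187689.80

$187689.80


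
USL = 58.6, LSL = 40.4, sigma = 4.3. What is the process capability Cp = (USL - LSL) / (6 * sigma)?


Cp = (58.6 - 40.4) / (6 * 4.3)

0.71


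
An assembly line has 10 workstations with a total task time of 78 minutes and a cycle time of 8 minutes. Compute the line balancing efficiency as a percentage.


Formula: Efficiency = Sum of Task Times / (N_stations * CT) * 100
Total station capacity = 10 stations * 8 min = 80 min
Efficiency = 78 / 80 * 100 = 97.5%

97.5%


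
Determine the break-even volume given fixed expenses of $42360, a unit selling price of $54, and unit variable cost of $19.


Formula: BEQ = Fixed Costs / (Price - Variable Cost)
Contribution margin = $54 - $19 = $35/unit
BEQ = ceil($42360 / $35/unit) = ceil(1210.29) = 1211 units

1211 units


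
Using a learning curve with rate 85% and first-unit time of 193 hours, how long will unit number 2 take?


Formula: T_n = T_1 * (learning_rate)^(log2(n)) where learning_rate = rate/100
Doublings = log2(2) = 1
T_n = 193 * 0.85^1
T_n = 193 * 0.85 = 164.1 hours

164.1 hours


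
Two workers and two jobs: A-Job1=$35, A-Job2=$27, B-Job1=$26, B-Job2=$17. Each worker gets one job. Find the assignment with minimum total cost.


Option 1: A->1 + B->2 = $35 + $17 = $52
Option 2: A->2 + B->1 = $27 + $26 = $53
Min cost = min($52, $53) = $52

$52


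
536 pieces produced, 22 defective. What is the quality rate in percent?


Formula: Quality Rate = Good Pieces / Total Pieces * 100
Good pieces = 536 - 22 = 514
QR = 514 / 536 * 100 = 95.9%

95.9%


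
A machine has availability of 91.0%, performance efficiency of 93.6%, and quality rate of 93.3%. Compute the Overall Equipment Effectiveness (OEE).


Formula: OEE = Availability * Performance * Quality / 10000
A * P = 91.0% * 93.6% / 100 = 85.18%
OEE = 85.18% * 93.3% / 100 = 79.5%

79.5%


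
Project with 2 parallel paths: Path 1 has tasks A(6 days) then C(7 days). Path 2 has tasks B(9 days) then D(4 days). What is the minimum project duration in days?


Path 1 = 6 + 7 = 13 days
Path 2 = 9 + 4 = 13 days
Duration = max(13, 13) = 13 days

13 days


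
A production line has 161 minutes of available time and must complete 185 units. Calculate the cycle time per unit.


Formula: CT = Available Time / Number of Units
CT = 161 min / 185 units
CT = 0.87 min/unit

0.87 min/unit


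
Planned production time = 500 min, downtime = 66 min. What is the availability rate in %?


Formula: Availability = (Planned Time - Downtime) / Planned Time * 100
Uptime = 500 - 66 = 434 min
Availability = 434 / 500 * 100 = 86.8%

86.8%


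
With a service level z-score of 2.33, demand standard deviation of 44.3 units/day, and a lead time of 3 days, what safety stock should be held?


Formula: SS = z * sigma_d * sqrt(LT)
sqrt(LT) = sqrt(3) = 1.7321
SS = 2.33 * 44.3 * 1.7321
SS = 178.8 units

178.8 units


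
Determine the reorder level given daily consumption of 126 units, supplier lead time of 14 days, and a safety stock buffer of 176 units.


Formula: ROP = (Daily Demand * Lead Time) + Safety Stock
Demand during lead time = 126 * 14 = 1764 units
ROP = 1764 + 176 = 1940 units

1940 units


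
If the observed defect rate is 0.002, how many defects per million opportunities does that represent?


DPMO = defect_rate * 1000000 = 0.002 * 1000000

2000


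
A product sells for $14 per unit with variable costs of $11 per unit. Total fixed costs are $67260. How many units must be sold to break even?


Formula: BEQ = Fixed Costs / (Price - Variable Cost)
Contribution margin = $14 - $11 = $3/unit
BEQ = ceil($67260 / $3/unit) = ceil(22420.0) = 22420 units

22420 units


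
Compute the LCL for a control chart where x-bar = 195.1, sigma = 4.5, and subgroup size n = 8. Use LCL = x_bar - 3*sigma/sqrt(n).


LCL = 195.1 - 3 * 4.5 / sqrt(8)

190.33


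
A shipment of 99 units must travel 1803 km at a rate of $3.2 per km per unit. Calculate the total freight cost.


TC = dist * cost * units = 1803 * 3.2 * 99 = $571190.40

$571190.40


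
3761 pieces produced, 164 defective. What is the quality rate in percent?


Formula: Quality Rate = Good Pieces / Total Pieces * 100
Good pieces = 3761 - 164 = 3597
QR = 3597 / 3761 * 100 = 95.6%

95.6%


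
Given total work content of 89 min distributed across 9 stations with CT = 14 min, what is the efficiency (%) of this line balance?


Formula: Efficiency = Sum of Task Times / (N_stations * CT) * 100
Total station capacity = 9 stations * 14 min = 126 min
Efficiency = 89 / 126 * 100 = 70.6%

70.6%


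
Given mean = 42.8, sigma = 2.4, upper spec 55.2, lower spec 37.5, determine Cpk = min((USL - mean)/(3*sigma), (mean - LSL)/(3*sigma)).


Cpu = (55.2 - 42.8) / (3 * 2.4) = 1.72
Cpl = (42.8 - 37.5) / (3 * 2.4) = 0.74
Cpk = min(1.72, 0.74) = 0.74

0.74


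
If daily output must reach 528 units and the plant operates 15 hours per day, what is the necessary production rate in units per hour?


Formula: Production Rate = Daily Demand / Available Hours
Rate = 528 units/day / 15 hours/day
Rate = 35.2 units/hour

35.2 units/hour


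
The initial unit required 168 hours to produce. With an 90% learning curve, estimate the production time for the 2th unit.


Formula: T_n = T_1 * (learning_rate)^(log2(n)) where learning_rate = rate/100
Doublings = log2(2) = 1
T_n = 168 * 0.9^1
T_n = 168 * 0.9 = 151.2 hours

151.2 hours


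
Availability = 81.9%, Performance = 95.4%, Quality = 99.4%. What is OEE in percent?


Formula: OEE = Availability * Performance * Quality / 10000
A * P = 81.9% * 95.4% / 100 = 78.13%
OEE = 78.13% * 99.4% / 100 = 77.7%

77.7%


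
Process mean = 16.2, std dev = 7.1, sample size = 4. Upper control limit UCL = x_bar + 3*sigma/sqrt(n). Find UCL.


UCL = 16.2 + 3 * 7.1 / sqrt(4)

26.85


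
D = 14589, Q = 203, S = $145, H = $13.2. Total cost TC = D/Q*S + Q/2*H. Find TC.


TC = 14589/203 * 145 + 203/2 * 13.2

$11760.51


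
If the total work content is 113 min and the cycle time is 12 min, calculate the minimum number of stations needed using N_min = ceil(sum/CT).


Formula: N_min = ceil(Sum of Task Times / Cycle Time)
N_min = ceil(113 min / 12 min) = ceil(9.4167)
N_min = 10 stations

10


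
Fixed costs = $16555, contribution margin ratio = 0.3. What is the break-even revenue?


Formula: BER = Fixed Costs / Contribution Margin Ratio
BER = $16555 / 0.3
BER = $55183.33 (to the nearest cent)

$55183.33


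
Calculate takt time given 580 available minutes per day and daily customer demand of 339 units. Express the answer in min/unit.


Formula: Takt Time = Available Production Time / Customer Demand
Takt = 580 min/day / 339 units/day
Takt = 1.71 min/unit

1.71 min/unit


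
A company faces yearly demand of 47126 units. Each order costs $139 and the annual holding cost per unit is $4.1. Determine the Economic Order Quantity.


Formula: EOQ = sqrt(2 * D * S / H)
Numerator: 2 * 47126 * 139 = 13101028
2DS/H = 13101028 / 4.1 = 3195372.7
EOQ = sqrt(3195372.7) = 1787.6 units

1787.6 units


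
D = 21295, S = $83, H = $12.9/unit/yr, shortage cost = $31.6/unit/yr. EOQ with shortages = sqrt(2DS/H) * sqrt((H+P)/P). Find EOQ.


Formula: EOQ* = sqrt(2DS/H) * sqrt((H+P)/P)
Base EOQ = sqrt(2*21295*83/12.9) = 523.48 units
Correction = sqrt((12.9+31.6)/31.6) = 1.18669
EOQ* = 523.48 * 1.18669 = 621.2 units

621.2 units


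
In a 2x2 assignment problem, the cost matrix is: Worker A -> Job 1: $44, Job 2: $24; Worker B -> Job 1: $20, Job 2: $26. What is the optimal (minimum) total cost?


Option 1: A->1 + B->2 = $44 + $26 = $70
Option 2: A->2 + B->1 = $24 + $20 = $44
Min cost = min($70, $44) = $44

$44


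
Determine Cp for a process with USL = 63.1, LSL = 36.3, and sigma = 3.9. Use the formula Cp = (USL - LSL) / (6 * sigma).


Cp = (63.1 - 36.3) / (6 * 3.9)

1.15


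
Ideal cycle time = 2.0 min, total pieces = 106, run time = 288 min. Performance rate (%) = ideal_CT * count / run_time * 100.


Formula: Performance = (Ideal CT * Total Count) / Run Time * 100
Ideal output time = 2.0 * 106 = 212.0 min
Performance = 212.0 / 288 * 100 = 73.6%

73.6%


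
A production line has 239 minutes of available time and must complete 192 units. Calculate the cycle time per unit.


Formula: CT = Available Time / Number of Units
CT = 239 min / 192 units
CT = 1.24 min/unit

1.24 min/unit


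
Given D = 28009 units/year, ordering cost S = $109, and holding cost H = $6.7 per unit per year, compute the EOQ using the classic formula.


Formula: EOQ = sqrt(2 * D * S / H)
Numerator: 2 * 28009 * 109 = 6105962
2DS/H = 6105962 / 6.7 = 911337.6
EOQ = sqrt(911337.6) = 954.6 units

954.6 units


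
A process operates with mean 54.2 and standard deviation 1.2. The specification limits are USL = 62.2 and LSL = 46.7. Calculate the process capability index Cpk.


Cpu = (62.2 - 54.2) / (3 * 1.2) = 2.22
Cpl = (54.2 - 46.7) / (3 * 1.2) = 2.08
Cpk = min(2.22, 2.08) = 2.08

2.08


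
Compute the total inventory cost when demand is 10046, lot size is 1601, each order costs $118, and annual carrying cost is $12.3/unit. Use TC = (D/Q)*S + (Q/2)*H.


TC = 10046/1601 * 118 + 1601/2 * 12.3

$10586.58
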